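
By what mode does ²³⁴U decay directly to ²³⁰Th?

ΔA = 230 − 234 = -4; ΔZ = 90 − 92 = -2.
A drops by 4 and Z drops by 2 — the signature of alpha emission.

alpha decay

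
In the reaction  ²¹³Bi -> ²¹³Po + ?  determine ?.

Conserve mass number: 213 = 213 + A, so A = 0.
Conserve atomic number: 83 = 84 + Z, so Z = -1.
A = 0 and Z = -1 is e⁻ — a beta-minus particle.

beta-minus particle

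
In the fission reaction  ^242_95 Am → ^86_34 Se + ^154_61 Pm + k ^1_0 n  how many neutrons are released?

2

Conserve mass number: 242 = 86 + 154 + k, so k = 242 − 240 = 2.
Check atomic number: 95 = 34 + 61 + 0 = 95. ✓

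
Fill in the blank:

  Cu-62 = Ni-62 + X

Conserve mass number: 62 = 62 + A, so A = 0.
Conserve atomic number: 29 = 28 + Z, so Z = 1.
A = 0 and Z = 1 is e⁺ — a positron.

positron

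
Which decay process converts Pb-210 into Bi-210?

ΔA = 210 − 210 = 0; ΔZ = 83 − 82 = +1.
A is unchanged and Z rises by 1 — a neutron has become a proton (β⁻ decay).

beta-minus decay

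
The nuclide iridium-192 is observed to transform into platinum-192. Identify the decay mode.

beta-minus decay

ΔA = 192 − 192 = 0; ΔZ = 78 − 77 = +1.
A is unchanged and Z rises by 1 — a neutron has become a proton (β⁻ decay).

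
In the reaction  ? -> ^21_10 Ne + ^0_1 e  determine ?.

Na-21

Conserve mass number: A = 21 + 0, so A = 21.
Conserve atomic number: Z = 10 + 1, so Z = 11.
Z = 11 is sodium, so the species is ^21_11 Na.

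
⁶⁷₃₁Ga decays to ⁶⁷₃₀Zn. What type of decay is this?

ΔA = 67 − 67 = 0; ΔZ = 30 − 31 = -1.
A is unchanged and Z drops by 1 — a proton has become a neutron (β⁺ emission or electron capture).

beta-plus decay or electron capture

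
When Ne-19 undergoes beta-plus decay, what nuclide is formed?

F-19

Beta-plus decay: mass number changes by +0, atomic number by -1.
A: 19 = 19; Z: 10 − 1 = 9.
Z = 9 is fluorine, so the daughter is F-19.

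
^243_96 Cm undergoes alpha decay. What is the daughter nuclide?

Pu-239

Alpha decay: mass number changes by -4, atomic number by -2.
A: 243 − 4 = 239; Z: 96 − 2 = 94.
Z = 94 is plutonium, so the daughter is ^239_94 Pu.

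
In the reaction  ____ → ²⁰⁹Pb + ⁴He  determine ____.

Conserve mass number: A = 209 + 4, so A = 213.
Conserve atomic number: Z = 82 + 2, so Z = 84.
Z = 84 is polonium, so the species is ²¹³Po.

Po-213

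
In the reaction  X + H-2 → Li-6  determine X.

Conserve mass number: A + 2 = 6, so A = 4.
Conserve atomic number: Z + 1 = 3, so Z = 2.
A = 4 and Z = 2 is He-4 — an alpha particle.

alpha particle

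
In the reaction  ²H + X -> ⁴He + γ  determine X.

Conserve mass number: 2 + A = 4 + 0, so A = 2.
Conserve atomic number: 1 + Z = 2 + 0, so Z = 1.
A = 2 and Z = 1 is ²H — a deuteron.

deuteron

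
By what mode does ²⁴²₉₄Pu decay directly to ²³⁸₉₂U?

alpha decay

ΔA = 238 − 242 = -4; ΔZ = 92 − 94 = -2.
A drops by 4 and Z drops by 2 — the signature of alpha emission.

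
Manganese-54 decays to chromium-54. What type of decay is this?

beta-plus decay or electron capture

ΔA = 54 − 54 = 0; ΔZ = 24 − 25 = -1.
A is unchanged and Z drops by 1 — a proton has become a neutron (β⁺ emission or electron capture).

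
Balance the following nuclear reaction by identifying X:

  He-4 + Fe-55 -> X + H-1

Co-58

Conserve mass number: 4 + 55 = A + 1, so A = 58.
Conserve atomic number: 2 + 26 = Z + 1, so Z = 27.
Z = 27 is cobalt, so the species is Co-58.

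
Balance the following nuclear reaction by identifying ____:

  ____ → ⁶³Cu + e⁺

Conserve mass number: A = 63 + 0, so A = 63.
Conserve atomic number: Z = 29 + 1, so Z = 30.
Z = 30 is zinc, so the species is ⁶³Zn.

Zn-63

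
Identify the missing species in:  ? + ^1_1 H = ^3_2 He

Conserve mass number: A + 1 = 3, so A = 2.
Conserve atomic number: Z + 1 = 2, so Z = 1.
A = 2 and Z = 1 is ^2_1 H — a deuteron.

deuteron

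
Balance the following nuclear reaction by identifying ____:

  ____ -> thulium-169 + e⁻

Er-169

Conserve mass number: A = 169 + 0, so A = 169.
Conserve atomic number: Z = 69 − 1, so Z = 68.
Z = 68 is erbium, so the species is erbium-169.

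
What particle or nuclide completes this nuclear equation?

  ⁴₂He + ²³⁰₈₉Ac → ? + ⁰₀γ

Conserve mass number: 4 + 230 = A + 0, so A = 234.
Conserve atomic number: 2 + 89 = Z + 0, so Z = 91.
Z = 91 is protactinium, so the species is ²³⁴₉₁Pa.

Pa-234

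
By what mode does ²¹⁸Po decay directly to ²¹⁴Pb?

ΔA = 214 − 218 = -4; ΔZ = 82 − 84 = -2.
A drops by 4 and Z drops by 2 — the signature of alpha emission.

alpha decay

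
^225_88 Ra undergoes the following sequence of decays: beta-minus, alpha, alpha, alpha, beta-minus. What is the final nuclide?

Start: (A, Z) = (225, 88).
After β⁻: (225, 89).
After α: (221, 87).
After α: (217, 85).
After α: (213, 83).
After β⁻: (213, 84).
Z = 84 is polonium.

Po-213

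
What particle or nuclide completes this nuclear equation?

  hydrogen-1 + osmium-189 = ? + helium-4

Re-186

Conserve mass number: 1 + 189 = A + 4, so A = 186.
Conserve atomic number: 1 + 76 = Z + 2, so Z = 75.
Z = 75 is rhenium, so the species is rhenium-186.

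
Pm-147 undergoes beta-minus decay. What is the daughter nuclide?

Sm-147

Beta-minus decay: mass number changes by +0, atomic number by +1.
A: 147 = 147; Z: 61 + 1 = 62.
Z = 62 is samarium, so the daughter is Sm-147.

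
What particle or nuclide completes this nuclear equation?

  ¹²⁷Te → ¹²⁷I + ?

Conserve mass number: 127 = 127 + A, so A = 0.
Conserve atomic number: 52 = 53 + Z, so Z = -1.
A = 0 and Z = -1 is e⁻ — a beta-minus particle.

beta-minus particle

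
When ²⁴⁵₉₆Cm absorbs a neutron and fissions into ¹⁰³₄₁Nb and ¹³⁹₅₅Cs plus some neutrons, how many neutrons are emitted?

4

Conserve mass number: 246 = 103 + 139 + k, so k = 246 − 242 = 4.
Check atomic number: 96 = 41 + 55 + 0 = 96. ✓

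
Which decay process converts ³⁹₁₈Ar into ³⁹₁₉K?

beta-minus decay

ΔA = 39 − 39 = 0; ΔZ = 19 − 18 = +1.
A is unchanged and Z rises by 1 — a neutron has become a proton (β⁻ decay).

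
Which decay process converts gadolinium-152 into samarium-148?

alpha decay

ΔA = 148 − 152 = -4; ΔZ = 62 − 64 = -2.
A drops by 4 and Z drops by 2 — the signature of alpha emission.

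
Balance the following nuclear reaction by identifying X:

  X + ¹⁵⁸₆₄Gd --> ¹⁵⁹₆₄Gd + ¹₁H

deuteron

Conserve mass number: A + 158 = 159 + 1, so A = 2.
Conserve atomic number: Z + 64 = 64 + 1, so Z = 1.
A = 2 and Z = 1 is ²₁H — a deuteron.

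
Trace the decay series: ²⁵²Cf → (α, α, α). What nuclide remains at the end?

Start: (A, Z) = (252, 98).
After α: (248, 96).
After α: (244, 94).
After α: (240, 92).
Z = 92 is uranium.

U-240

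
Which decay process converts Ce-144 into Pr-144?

beta-minus decay

ΔA = 144 − 144 = 0; ΔZ = 59 − 58 = +1.
A is unchanged and Z rises by 1 — a neutron has become a proton (β⁻ decay).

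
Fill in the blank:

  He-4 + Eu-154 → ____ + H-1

Conserve mass number: 4 + 154 = A + 1, so A = 157.
Conserve atomic number: 2 + 63 = Z + 1, so Z = 64.
Z = 64 is gadolinium, so the species is Gd-157.

Gd-157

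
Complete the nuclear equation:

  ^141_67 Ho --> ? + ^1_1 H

Dy-140

Conserve mass number: 141 = A + 1, so A = 140.
Conserve atomic number: 67 = Z + 1, so Z = 66.
Z = 66 is dysprosium, so the species is ^140_66 Dy.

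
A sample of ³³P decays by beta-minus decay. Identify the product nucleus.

Beta-minus decay: mass number changes by +0, atomic number by +1.
A: 33 = 33; Z: 15 + 1 = 16.
Z = 16 is sulfur, so the daughter is ³³S.

S-33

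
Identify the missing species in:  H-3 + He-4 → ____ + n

Conserve mass number: 3 + 4 = A + 1, so A = 6.
Conserve atomic number: 1 + 2 = Z + 0, so Z = 3.
Z = 3 is lithium, so the species is Li-6.

Li-6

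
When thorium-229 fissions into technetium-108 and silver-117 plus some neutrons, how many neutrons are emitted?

4

Conserve mass number: 229 = 108 + 117 + k, so k = 229 − 225 = 4.
Check atomic number: 90 = 43 + 47 + 0 = 90. ✓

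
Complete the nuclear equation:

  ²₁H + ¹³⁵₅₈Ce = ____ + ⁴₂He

Conserve mass number: 2 + 135 = A + 4, so A = 133.
Conserve atomic number: 1 + 58 = Z + 2, so Z = 57.
Z = 57 is lanthanum, so the species is ¹³³₅₇La.

La-133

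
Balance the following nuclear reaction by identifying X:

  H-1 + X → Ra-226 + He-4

Ac-229

Conserve mass number: 1 + A = 226 + 4, so A = 229.
Conserve atomic number: 1 + Z = 88 + 2, so Z = 89.
Z = 89 is actinium, so the species is Ac-229.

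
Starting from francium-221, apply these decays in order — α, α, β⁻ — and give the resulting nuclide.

Po-213

Start: (A, Z) = (221, 87).
After α: (217, 85).
After α: (213, 83).
After β⁻: (213, 84).
Z = 84 is polonium.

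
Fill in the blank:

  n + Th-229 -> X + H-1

Ac-229

Conserve mass number: 1 + 229 = A + 1, so A = 229.
Conserve atomic number: 0 + 90 = Z + 1, so Z = 89.
Z = 89 is actinium, so the species is Ac-229.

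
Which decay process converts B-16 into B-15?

ΔA = 15 − 16 = -1; ΔZ = 5 − 5 = +0.
A drops by 1 with Z unchanged — a neutron was emitted.

neutron emission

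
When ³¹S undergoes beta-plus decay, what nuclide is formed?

Beta-plus decay: mass number changes by +0, atomic number by -1.
A: 31 = 31; Z: 16 − 1 = 15.
Z = 15 is phosphorus, so the daughter is ³¹P.

P-31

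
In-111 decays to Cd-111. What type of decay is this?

beta-plus decay or electron capture

ΔA = 111 − 111 = 0; ΔZ = 48 − 49 = -1.
A is unchanged and Z drops by 1 — a proton has become a neutron (β⁺ emission or electron capture).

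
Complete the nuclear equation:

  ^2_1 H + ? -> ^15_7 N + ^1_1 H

Conserve mass number: 2 + A = 15 + 1, so A = 14.
Conserve atomic number: 1 + Z = 7 + 1, so Z = 7.
Z = 7 is nitrogen, so the species is ^14_7 N.

N-14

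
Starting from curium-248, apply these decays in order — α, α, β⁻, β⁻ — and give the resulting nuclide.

Start: (A, Z) = (248, 96).
After α: (244, 94).
After α: (240, 92).
After β⁻: (240, 93).
After β⁻: (240, 94).
Z = 94 is plutonium.

Pu-240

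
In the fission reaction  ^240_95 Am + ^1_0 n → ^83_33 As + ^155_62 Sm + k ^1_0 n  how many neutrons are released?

Conserve mass number: 241 = 83 + 155 + k, so k = 241 − 238 = 3.
Check atomic number: 95 = 33 + 62 + 0 = 95. ✓

3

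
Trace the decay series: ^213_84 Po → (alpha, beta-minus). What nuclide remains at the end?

Start: (A, Z) = (213, 84).
After α: (209, 82).
After β⁻: (209, 83).
Z = 83 is bismuth.

Bi-209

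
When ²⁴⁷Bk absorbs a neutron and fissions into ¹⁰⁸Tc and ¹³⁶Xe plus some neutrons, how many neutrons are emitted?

4

Conserve mass number: 248 = 108 + 136 + k, so k = 248 − 244 = 4.
Check atomic number: 97 = 43 + 54 + 0 = 97. ✓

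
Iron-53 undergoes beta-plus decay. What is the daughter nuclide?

Beta-plus decay: mass number changes by +0, atomic number by -1.
A: 53 = 53; Z: 26 − 1 = 25.
Z = 25 is manganese, so the daughter is manganese-53.

Mn-53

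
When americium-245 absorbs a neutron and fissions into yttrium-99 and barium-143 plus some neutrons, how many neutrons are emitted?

4

Conserve mass number: 246 = 99 + 143 + k, so k = 246 − 242 = 4.
Check atomic number: 95 = 39 + 56 + 0 = 95. ✓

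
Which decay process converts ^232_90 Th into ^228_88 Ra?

alpha decay

ΔA = 228 − 232 = -4; ΔZ = 88 − 90 = -2.
A drops by 4 and Z drops by 2 — the signature of alpha emission.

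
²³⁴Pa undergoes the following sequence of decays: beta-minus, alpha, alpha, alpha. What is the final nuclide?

Start: (A, Z) = (234, 91).
After β⁻: (234, 92).
After α: (230, 90).
After α: (226, 88).
After α: (222, 86).
Z = 86 is radon.

Rn-222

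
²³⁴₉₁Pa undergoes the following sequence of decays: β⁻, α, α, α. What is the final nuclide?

Start: (A, Z) = (234, 91).
After β⁻: (234, 92).
After α: (230, 90).
After α: (226, 88).
After α: (222, 86).
Z = 86 is radon.

Rn-222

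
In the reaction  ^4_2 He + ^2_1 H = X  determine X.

Li-6

Conserve mass number: 4 + 2 = A, so A = 6.
Conserve atomic number: 2 + 1 = Z, so Z = 3.
Z = 3 is lithium, so the species is ^6_3 Li.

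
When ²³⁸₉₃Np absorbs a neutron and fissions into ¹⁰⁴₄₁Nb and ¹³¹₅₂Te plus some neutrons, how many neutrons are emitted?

Conserve mass number: 239 = 104 + 131 + k, so k = 239 − 235 = 4.
Check atomic number: 93 = 41 + 52 + 0 = 93. ✓

4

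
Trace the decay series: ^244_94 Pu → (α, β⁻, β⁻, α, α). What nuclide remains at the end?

Start: (A, Z) = (244, 94).
After α: (240, 92).
After β⁻: (240, 93).
After β⁻: (240, 94).
After α: (236, 92).
After α: (232, 90).
Z = 90 is thorium.

Th-232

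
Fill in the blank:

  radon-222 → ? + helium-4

Po-218

Conserve mass number: 222 = A + 4, so A = 218.
Conserve atomic number: 86 = Z + 2, so Z = 84.
Z = 84 is polonium, so the species is polonium-218.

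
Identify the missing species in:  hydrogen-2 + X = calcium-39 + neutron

K-38

Conserve mass number: 2 + A = 39 + 1, so A = 38.
Conserve atomic number: 1 + Z = 20 + 0, so Z = 19.
Z = 19 is potassium, so the species is potassium-38.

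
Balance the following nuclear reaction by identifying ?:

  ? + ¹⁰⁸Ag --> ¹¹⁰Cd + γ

Conserve mass number: A + 108 = 110 + 0, so A = 2.
Conserve atomic number: Z + 47 = 48 + 0, so Z = 1.
A = 2 and Z = 1 is ²H — a deuteron.

deuteron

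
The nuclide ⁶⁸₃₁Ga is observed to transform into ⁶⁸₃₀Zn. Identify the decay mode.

beta-plus decay or electron capture

ΔA = 68 − 68 = 0; ΔZ = 30 − 31 = -1.
A is unchanged and Z drops by 1 — a proton has become a neutron (β⁺ emission or electron capture).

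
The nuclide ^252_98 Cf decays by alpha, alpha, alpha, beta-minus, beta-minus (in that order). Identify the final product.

Pu-240

Start: (A, Z) = (252, 98).
After α: (248, 96).
After α: (244, 94).
After α: (240, 92).
After β⁻: (240, 93).
After β⁻: (240, 94).
Z = 94 is plutonium.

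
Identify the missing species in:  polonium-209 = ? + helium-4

Conserve mass number: 209 = A + 4, so A = 205.
Conserve atomic number: 84 = Z + 2, so Z = 82.
Z = 82 is lead, so the species is lead-205.

Pb-205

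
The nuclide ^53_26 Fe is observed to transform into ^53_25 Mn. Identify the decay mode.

ΔA = 53 − 53 = 0; ΔZ = 25 − 26 = -1.
A is unchanged and Z drops by 1 — a proton has become a neutron (β⁺ emission or electron capture).

beta-plus decay or electron capture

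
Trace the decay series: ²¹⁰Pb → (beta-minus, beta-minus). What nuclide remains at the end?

Po-210

Start: (A, Z) = (210, 82).
After β⁻: (210, 83).
After β⁻: (210, 84).
Z = 84 is polonium.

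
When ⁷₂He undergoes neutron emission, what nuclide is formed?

Neutron emission: mass number changes by -1, atomic number by +0.
A: 7 − 1 = 6; Z: 2 = 2.
Z = 2 is helium, so the daughter is ⁶₂He.

He-6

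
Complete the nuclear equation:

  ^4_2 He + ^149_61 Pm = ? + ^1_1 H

Sm-152

Conserve mass number: 4 + 149 = A + 1, so A = 152.
Conserve atomic number: 2 + 61 = Z + 1, so Z = 62.
Z = 62 is samarium, so the species is ^152_62 Sm.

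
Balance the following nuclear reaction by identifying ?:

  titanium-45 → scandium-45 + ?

positron

Conserve mass number: 45 = 45 + A, so A = 0.
Conserve atomic number: 22 = 21 + Z, so Z = 1.
A = 0 and Z = 1 is e⁺ — a positron.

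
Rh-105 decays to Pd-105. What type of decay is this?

beta-minus decay

ΔA = 105 − 105 = 0; ΔZ = 46 − 45 = +1.
A is unchanged and Z rises by 1 — a neutron has become a proton (β⁻ decay).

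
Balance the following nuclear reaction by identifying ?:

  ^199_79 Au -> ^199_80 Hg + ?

beta-minus particle

Conserve mass number: 199 = 199 + A, so A = 0.
Conserve atomic number: 79 = 80 + Z, so Z = -1.
A = 0 and Z = -1 is ^0_-1 e — a beta-minus particle.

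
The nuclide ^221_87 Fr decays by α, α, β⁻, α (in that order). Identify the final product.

Start: (A, Z) = (221, 87).
After α: (217, 85).
After α: (213, 83).
After β⁻: (213, 84).
After α: (209, 82).
Z = 82 is lead.

Pb-209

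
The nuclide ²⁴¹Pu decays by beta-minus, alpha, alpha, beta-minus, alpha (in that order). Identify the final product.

Th-229

Start: (A, Z) = (241, 94).
After β⁻: (241, 95).
After α: (237, 93).
After α: (233, 91).
After β⁻: (233, 92).
After α: (229, 90).
Z = 90 is thorium.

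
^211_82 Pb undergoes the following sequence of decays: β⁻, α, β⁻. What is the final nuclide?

Start: (A, Z) = (211, 82).
After β⁻: (211, 83).
After α: (207, 81).
After β⁻: (207, 82).
Z = 82 is lead.

Pb-207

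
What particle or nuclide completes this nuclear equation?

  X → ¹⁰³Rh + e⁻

Conserve mass number: A = 103 + 0, so A = 103.
Conserve atomic number: Z = 45 − 1, so Z = 44.
Z = 44 is ruthenium, so the species is ¹⁰³Ru.

Ru-103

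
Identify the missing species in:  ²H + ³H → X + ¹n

He-4

Conserve mass number: 2 + 3 = A + 1, so A = 4.
Conserve atomic number: 1 + 1 = Z + 0, so Z = 2.
A = 4 and Z = 2 is ⁴He — an alpha particle.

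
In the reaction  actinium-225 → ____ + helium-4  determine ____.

Conserve mass number: 225 = A + 4, so A = 221.
Conserve atomic number: 89 = Z + 2, so Z = 87.
Z = 87 is francium, so the species is francium-221.

Fr-221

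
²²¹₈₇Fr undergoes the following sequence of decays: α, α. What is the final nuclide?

Bi-213

Start: (A, Z) = (221, 87).
After α: (217, 85).
After α: (213, 83).
Z = 83 is bismuth.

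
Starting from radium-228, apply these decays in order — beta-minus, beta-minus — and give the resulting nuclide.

Th-228

Start: (A, Z) = (228, 88).
After β⁻: (228, 89).
After β⁻: (228, 90).
Z = 90 is thorium.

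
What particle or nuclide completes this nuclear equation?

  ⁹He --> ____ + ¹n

Conserve mass number: 9 = A + 1, so A = 8.
Conserve atomic number: 2 = Z + 0, so Z = 2.
Z = 2 is helium, so the species is ⁸He.

He-8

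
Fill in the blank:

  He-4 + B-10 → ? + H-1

C-13

Conserve mass number: 4 + 10 = A + 1, so A = 13.
Conserve atomic number: 2 + 5 = Z + 1, so Z = 6.
Z = 6 is carbon, so the species is C-13.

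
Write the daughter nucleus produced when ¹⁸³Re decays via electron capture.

W-183

Electron capture: mass number changes by +0, atomic number by -1.
A: 183 = 183; Z: 75 − 1 = 74.
Z = 74 is tungsten, so the daughter is ¹⁸³W.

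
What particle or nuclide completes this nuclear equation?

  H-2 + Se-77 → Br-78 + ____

neutron

Conserve mass number: 2 + 77 = 78 + A, so A = 1.
Conserve atomic number: 1 + 34 = 35 + Z, so Z = 0.
A = 1 and Z = 0 is n — a neutron.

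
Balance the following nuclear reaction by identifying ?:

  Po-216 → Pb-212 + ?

Conserve mass number: 216 = 212 + A, so A = 4.
Conserve atomic number: 84 = 82 + Z, so Z = 2.
A = 4 and Z = 2 is He-4 — an alpha particle.

alpha particle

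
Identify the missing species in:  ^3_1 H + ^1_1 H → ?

He-4

Conserve mass number: 3 + 1 = A, so A = 4.
Conserve atomic number: 1 + 1 = Z, so Z = 2.
A = 4 and Z = 2 is ^4_2 He — an alpha particle.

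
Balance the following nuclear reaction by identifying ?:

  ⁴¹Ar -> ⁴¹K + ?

beta-minus particle

Conserve mass number: 41 = 41 + A, so A = 0.
Conserve atomic number: 18 = 19 + Z, so Z = -1.
A = 0 and Z = -1 is e⁻ — a beta-minus particle.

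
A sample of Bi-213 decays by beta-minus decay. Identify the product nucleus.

Beta-minus decay: mass number changes by +0, atomic number by +1.
A: 213 = 213; Z: 83 + 1 = 84.
Z = 84 is polonium, so the daughter is Po-213.

Po-213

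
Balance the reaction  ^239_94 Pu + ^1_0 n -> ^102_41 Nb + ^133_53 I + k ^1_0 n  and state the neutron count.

Conserve mass number: 240 = 102 + 133 + k, so k = 240 − 235 = 5.
Check atomic number: 94 = 41 + 53 + 0 = 94. ✓

5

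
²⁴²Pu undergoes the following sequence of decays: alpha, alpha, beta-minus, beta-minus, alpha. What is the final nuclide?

Start: (A, Z) = (242, 94).
After α: (238, 92).
After α: (234, 90).
After β⁻: (234, 91).
After β⁻: (234, 92).
After α: (230, 90).
Z = 90 is thorium.

Th-230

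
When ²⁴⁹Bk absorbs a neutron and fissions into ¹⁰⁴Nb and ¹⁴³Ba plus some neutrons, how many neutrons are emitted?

Conserve mass number: 250 = 104 + 143 + k, so k = 250 − 247 = 3.
Check atomic number: 97 = 41 + 56 + 0 = 97. ✓

3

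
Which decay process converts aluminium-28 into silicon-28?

beta-minus decay

ΔA = 28 − 28 = 0; ΔZ = 14 − 13 = +1.
A is unchanged and Z rises by 1 — a neutron has become a proton (β⁻ decay).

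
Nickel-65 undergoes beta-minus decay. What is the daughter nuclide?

Beta-minus decay: mass number changes by +0, atomic number by +1.
A: 65 = 65; Z: 28 + 1 = 29.
Z = 29 is copper, so the daughter is copper-65.

Cu-65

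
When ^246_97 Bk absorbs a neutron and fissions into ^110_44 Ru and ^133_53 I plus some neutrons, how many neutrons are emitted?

4

Conserve mass number: 247 = 110 + 133 + k, so k = 247 − 243 = 4.
Check atomic number: 97 = 44 + 53 + 0 = 97. ✓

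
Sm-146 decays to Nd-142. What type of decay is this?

alpha decay

ΔA = 142 − 146 = -4; ΔZ = 60 − 62 = -2.
A drops by 4 and Z drops by 2 — the signature of alpha emission.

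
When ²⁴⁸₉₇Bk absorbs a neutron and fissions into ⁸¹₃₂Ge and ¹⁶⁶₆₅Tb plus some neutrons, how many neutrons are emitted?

2

Conserve mass number: 249 = 81 + 166 + k, so k = 249 − 247 = 2.
Check atomic number: 97 = 32 + 65 + 0 = 97. ✓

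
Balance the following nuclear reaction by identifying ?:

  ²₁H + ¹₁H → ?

Conserve mass number: 2 + 1 = A, so A = 3.
Conserve atomic number: 1 + 1 = Z, so Z = 2.
Z = 2 is helium, so the species is ³₂He.

He-3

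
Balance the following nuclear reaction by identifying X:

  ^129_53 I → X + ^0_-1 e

Conserve mass number: 129 = A + 0, so A = 129.
Conserve atomic number: 53 = Z − 1, so Z = 54.
Z = 54 is xenon, so the species is ^129_54 Xe.

Xe-129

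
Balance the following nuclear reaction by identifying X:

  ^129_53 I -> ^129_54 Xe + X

beta-minus particle

Conserve mass number: 129 = 129 + A, so A = 0.
Conserve atomic number: 53 = 54 + Z, so Z = -1.
A = 0 and Z = -1 is ^0_-1 e — a beta-minus particle.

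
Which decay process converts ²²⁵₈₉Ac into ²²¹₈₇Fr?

ΔA = 221 − 225 = -4; ΔZ = 87 − 89 = -2.
A drops by 4 and Z drops by 2 — the signature of alpha emission.

alpha decay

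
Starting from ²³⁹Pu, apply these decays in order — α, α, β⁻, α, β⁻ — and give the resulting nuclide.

Th-227

Start: (A, Z) = (239, 94).
After α: (235, 92).
After α: (231, 90).
After β⁻: (231, 91).
After α: (227, 89).
After β⁻: (227, 90).
Z = 90 is thorium.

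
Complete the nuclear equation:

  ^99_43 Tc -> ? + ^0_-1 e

Conserve mass number: 99 = A + 0, so A = 99.
Conserve atomic number: 43 = Z − 1, so Z = 44.
Z = 44 is ruthenium, so the species is ^99_44 Ru.

Ru-99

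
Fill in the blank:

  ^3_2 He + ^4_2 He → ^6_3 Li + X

Conserve mass number: 3 + 4 = 6 + A, so A = 1.
Conserve atomic number: 2 + 2 = 3 + Z, so Z = 1.
A = 1 and Z = 1 is ^1_1 H — a proton.

proton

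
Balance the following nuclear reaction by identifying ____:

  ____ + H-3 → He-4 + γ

proton

Conserve mass number: A + 3 = 4 + 0, so A = 1.
Conserve atomic number: Z + 1 = 2 + 0, so Z = 1.
A = 1 and Z = 1 is H-1 — a proton.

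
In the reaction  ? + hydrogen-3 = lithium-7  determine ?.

Conserve mass number: A + 3 = 7, so A = 4.
Conserve atomic number: Z + 1 = 3, so Z = 2.
A = 4 and Z = 2 is helium-4 — an alpha particle.

alpha particle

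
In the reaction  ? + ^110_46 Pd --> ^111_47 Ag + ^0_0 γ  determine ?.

proton

Conserve mass number: A + 110 = 111 + 0, so A = 1.
Conserve atomic number: Z + 46 = 47 + 0, so Z = 1.
A = 1 and Z = 1 is ^1_1 H — a proton.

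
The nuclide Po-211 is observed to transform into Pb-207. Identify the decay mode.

ΔA = 207 − 211 = -4; ΔZ = 82 − 84 = -2.
A drops by 4 and Z drops by 2 — the signature of alpha emission.

alpha decay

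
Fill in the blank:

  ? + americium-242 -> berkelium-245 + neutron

alpha particle

Conserve mass number: A + 242 = 245 + 1, so A = 4.
Conserve atomic number: Z + 95 = 97 + 0, so Z = 2.
A = 4 and Z = 2 is helium-4 — an alpha particle.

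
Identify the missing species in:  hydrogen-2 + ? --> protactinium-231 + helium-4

U-233

Conserve mass number: 2 + A = 231 + 4, so A = 233.
Conserve atomic number: 1 + Z = 91 + 2, so Z = 92.
Z = 92 is uranium, so the species is uranium-233.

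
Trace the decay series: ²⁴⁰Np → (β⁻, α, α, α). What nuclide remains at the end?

Ra-228

Start: (A, Z) = (240, 93).
After β⁻: (240, 94).
After α: (236, 92).
After α: (232, 90).
After α: (228, 88).
Z = 88 is radium.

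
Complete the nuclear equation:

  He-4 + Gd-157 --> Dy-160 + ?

Conserve mass number: 4 + 157 = 160 + A, so A = 1.
Conserve atomic number: 2 + 64 = 66 + Z, so Z = 0.
A = 1 and Z = 0 is n — a neutron.

neutron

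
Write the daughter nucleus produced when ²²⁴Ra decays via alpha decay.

Rn-220

Alpha decay: mass number changes by -4, atomic number by -2.
A: 224 − 4 = 220; Z: 88 − 2 = 86.
Z = 86 is radon, so the daughter is ²²⁰Rn.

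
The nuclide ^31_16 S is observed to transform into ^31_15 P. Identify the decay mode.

ΔA = 31 − 31 = 0; ΔZ = 15 − 16 = -1.
A is unchanged and Z drops by 1 — a proton has become a neutron (β⁺ emission or electron capture).

beta-plus decay or electron capture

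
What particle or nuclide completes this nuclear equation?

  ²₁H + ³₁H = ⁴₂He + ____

Conserve mass number: 2 + 3 = 4 + A, so A = 1.
Conserve atomic number: 1 + 1 = 2 + Z, so Z = 0.
A = 1 and Z = 0 is ¹₀n — a neutron.

neutron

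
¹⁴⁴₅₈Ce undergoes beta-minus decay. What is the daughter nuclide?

Pr-144

Beta-minus decay: mass number changes by +0, atomic number by +1.
A: 144 = 144; Z: 58 + 1 = 59.
Z = 59 is praseodymium, so the daughter is ¹⁴⁴₅₉Pr.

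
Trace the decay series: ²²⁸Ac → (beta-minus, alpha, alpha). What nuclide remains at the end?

Start: (A, Z) = (228, 89).
After β⁻: (228, 90).
After α: (224, 88).
After α: (220, 86).
Z = 86 is radon.

Rn-220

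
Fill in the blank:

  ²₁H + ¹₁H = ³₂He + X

Conserve mass number: 2 + 1 = 3 + A, so A = 0.
Conserve atomic number: 1 + 1 = 2 + Z, so Z = 0.
A = 0 and Z = 0 is ⁰₀γ — a gamma ray.

gamma ray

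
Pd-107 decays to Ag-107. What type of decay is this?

ΔA = 107 − 107 = 0; ΔZ = 47 − 46 = +1.
A is unchanged and Z rises by 1 — a neutron has become a proton (β⁻ decay).

beta-minus decay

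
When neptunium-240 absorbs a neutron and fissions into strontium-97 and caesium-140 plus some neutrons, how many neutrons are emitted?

Conserve mass number: 241 = 97 + 140 + k, so k = 241 − 237 = 4.
Check atomic number: 93 = 38 + 55 + 0 = 93. ✓

4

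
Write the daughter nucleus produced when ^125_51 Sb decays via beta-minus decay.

Te-125

Beta-minus decay: mass number changes by +0, atomic number by +1.
A: 125 = 125; Z: 51 + 1 = 52.
Z = 52 is tellurium, so the daughter is ^125_52 Te.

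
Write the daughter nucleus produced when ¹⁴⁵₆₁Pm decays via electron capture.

Nd-145

Electron capture: mass number changes by +0, atomic number by -1.
A: 145 = 145; Z: 61 − 1 = 60.
Z = 60 is neodymium, so the daughter is ¹⁴⁵₆₀Nd.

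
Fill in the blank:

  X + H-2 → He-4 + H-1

Conserve mass number: A + 2 = 4 + 1, so A = 3.
Conserve atomic number: Z + 1 = 2 + 1, so Z = 2.
Z = 2 is helium, so the species is He-3.

He-3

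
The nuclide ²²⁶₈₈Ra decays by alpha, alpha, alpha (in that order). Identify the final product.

Pb-214

Start: (A, Z) = (226, 88).
After α: (222, 86).
After α: (218, 84).
After α: (214, 82).
Z = 82 is lead.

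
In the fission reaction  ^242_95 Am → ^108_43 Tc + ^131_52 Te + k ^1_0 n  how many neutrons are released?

Conserve mass number: 242 = 108 + 131 + k, so k = 242 − 239 = 3.
Check atomic number: 95 = 43 + 52 + 0 = 95. ✓

3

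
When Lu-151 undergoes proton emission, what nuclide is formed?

Proton emission: mass number changes by -1, atomic number by -1.
A: 151 − 1 = 150; Z: 71 − 1 = 70.
Z = 70 is ytterbium, so the daughter is Yb-150.

Yb-150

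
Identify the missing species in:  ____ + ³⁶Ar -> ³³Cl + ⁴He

Conserve mass number: A + 36 = 33 + 4, so A = 1.
Conserve atomic number: Z + 18 = 17 + 2, so Z = 1.
A = 1 and Z = 1 is ¹H — a proton.

proton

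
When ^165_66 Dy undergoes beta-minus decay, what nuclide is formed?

Ho-165

Beta-minus decay: mass number changes by +0, atomic number by +1.
A: 165 = 165; Z: 66 + 1 = 67.
Z = 67 is holmium, so the daughter is ^165_67 Ho.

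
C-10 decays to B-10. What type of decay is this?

ΔA = 10 − 10 = 0; ΔZ = 5 − 6 = -1.
A is unchanged and Z drops by 1 — a proton has become a neutron (β⁺ emission or electron capture).

beta-plus decay or electron capture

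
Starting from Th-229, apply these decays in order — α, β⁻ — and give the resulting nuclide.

Ac-225

Start: (A, Z) = (229, 90).
After α: (225, 88).
After β⁻: (225, 89).
Z = 89 is actinium.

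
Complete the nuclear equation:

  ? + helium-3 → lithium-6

Conserve mass number: A + 3 = 6, so A = 3.
Conserve atomic number: Z + 2 = 3, so Z = 1.
A = 3 and Z = 1 is hydrogen-3 — a triton.

triton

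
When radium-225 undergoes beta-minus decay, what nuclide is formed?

Ac-225

Beta-minus decay: mass number changes by +0, atomic number by +1.
A: 225 = 225; Z: 88 + 1 = 89.
Z = 89 is actinium, so the daughter is actinium-225.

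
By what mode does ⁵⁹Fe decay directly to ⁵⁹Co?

beta-minus decay

ΔA = 59 − 59 = 0; ΔZ = 27 − 26 = +1.
A is unchanged and Z rises by 1 — a neutron has become a proton (β⁻ decay).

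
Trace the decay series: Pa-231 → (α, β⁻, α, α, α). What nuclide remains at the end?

Start: (A, Z) = (231, 91).
After α: (227, 89).
After β⁻: (227, 90).
After α: (223, 88).
After α: (219, 86).
After α: (215, 84).
Z = 84 is polonium.

Po-215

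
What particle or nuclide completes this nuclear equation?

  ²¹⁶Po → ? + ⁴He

Conserve mass number: 216 = A + 4, so A = 212.
Conserve atomic number: 84 = Z + 2, so Z = 82.
Z = 82 is lead, so the species is ²¹²Pb.

Pb-212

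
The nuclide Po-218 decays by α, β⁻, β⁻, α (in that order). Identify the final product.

Pb-210

Start: (A, Z) = (218, 84).
After α: (214, 82).
After β⁻: (214, 83).
After β⁻: (214, 84).
After α: (210, 82).
Z = 82 is lead.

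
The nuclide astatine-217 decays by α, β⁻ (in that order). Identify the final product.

Start: (A, Z) = (217, 85).
After α: (213, 83).
After β⁻: (213, 84).
Z = 84 is polonium.

Po-213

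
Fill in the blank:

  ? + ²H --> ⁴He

Conserve mass number: A + 2 = 4, so A = 2.
Conserve atomic number: Z + 1 = 2, so Z = 1.
A = 2 and Z = 1 is ²H — a deuteron.

deuteron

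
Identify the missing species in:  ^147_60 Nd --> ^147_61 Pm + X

beta-minus particle

Conserve mass number: 147 = 147 + A, so A = 0.
Conserve atomic number: 60 = 61 + Z, so Z = -1.
A = 0 and Z = -1 is ^0_-1 e — a beta-minus particle.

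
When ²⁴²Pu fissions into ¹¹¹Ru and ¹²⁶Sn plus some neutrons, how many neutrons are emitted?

5

Conserve mass number: 242 = 111 + 126 + k, so k = 242 − 237 = 5.
Check atomic number: 94 = 44 + 50 + 0 = 94. ✓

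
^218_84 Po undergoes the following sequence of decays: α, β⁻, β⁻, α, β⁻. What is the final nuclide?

Start: (A, Z) = (218, 84).
After α: (214, 82).
After β⁻: (214, 83).
After β⁻: (214, 84).
After α: (210, 82).
After β⁻: (210, 83).
Z = 83 is bismuth.

Bi-210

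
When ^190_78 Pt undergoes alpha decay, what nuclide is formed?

Os-186

Alpha decay: mass number changes by -4, atomic number by -2.
A: 190 − 4 = 186; Z: 78 − 2 = 76.
Z = 76 is osmium, so the daughter is ^186_76 Os.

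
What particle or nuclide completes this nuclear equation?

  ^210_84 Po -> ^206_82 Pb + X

alpha particle

Conserve mass number: 210 = 206 + A, so A = 4.
Conserve atomic number: 84 = 82 + Z, so Z = 2.
A = 4 and Z = 2 is ^4_2 He — an alpha particle.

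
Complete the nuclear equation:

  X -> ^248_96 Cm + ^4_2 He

Conserve mass number: A = 248 + 4, so A = 252.
Conserve atomic number: Z = 96 + 2, so Z = 98.
Z = 98 is californium, so the species is ^252_98 Cf.

Cf-252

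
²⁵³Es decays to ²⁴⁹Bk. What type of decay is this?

alpha decay

ΔA = 249 − 253 = -4; ΔZ = 97 − 99 = -2.
A drops by 4 and Z drops by 2 — the signature of alpha emission.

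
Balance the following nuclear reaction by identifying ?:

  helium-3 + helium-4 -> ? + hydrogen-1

Li-6

Conserve mass number: 3 + 4 = A + 1, so A = 6.
Conserve atomic number: 2 + 2 = Z + 1, so Z = 3.
Z = 3 is lithium, so the species is lithium-6.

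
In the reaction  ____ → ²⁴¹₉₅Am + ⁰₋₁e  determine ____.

Pu-241

Conserve mass number: A = 241 + 0, so A = 241.
Conserve atomic number: Z = 95 − 1, so Z = 94.
Z = 94 is plutonium, so the species is ²⁴¹₉₄Pu.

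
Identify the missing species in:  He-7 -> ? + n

Conserve mass number: 7 = A + 1, so A = 6.
Conserve atomic number: 2 = Z + 0, so Z = 2.
Z = 2 is helium, so the species is He-6.

He-6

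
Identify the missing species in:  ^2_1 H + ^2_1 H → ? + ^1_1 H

H-3

Conserve mass number: 2 + 2 = A + 1, so A = 3.
Conserve atomic number: 1 + 1 = Z + 1, so Z = 1.
A = 3 and Z = 1 is ^3_1 H — a triton.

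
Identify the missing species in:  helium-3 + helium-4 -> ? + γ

Conserve mass number: 3 + 4 = A + 0, so A = 7.
Conserve atomic number: 2 + 2 = Z + 0, so Z = 4.
Z = 4 is beryllium, so the species is beryllium-7.

Be-7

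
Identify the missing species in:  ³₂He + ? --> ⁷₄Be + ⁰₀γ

alpha particle

Conserve mass number: 3 + A = 7 + 0, so A = 4.
Conserve atomic number: 2 + Z = 4 + 0, so Z = 2.
A = 4 and Z = 2 is ⁴₂He — an alpha particle.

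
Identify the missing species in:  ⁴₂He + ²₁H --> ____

Li-6

Conserve mass number: 4 + 2 = A, so A = 6.
Conserve atomic number: 2 + 1 = Z, so Z = 3.
Z = 3 is lithium, so the species is ⁶₃Li.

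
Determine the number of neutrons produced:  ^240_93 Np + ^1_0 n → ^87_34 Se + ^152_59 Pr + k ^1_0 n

Conserve mass number: 241 = 87 + 152 + k, so k = 241 − 239 = 2.
Check atomic number: 93 = 34 + 59 + 0 = 93. ✓

2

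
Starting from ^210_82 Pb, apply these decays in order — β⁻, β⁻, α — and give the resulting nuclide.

Pb-206

Start: (A, Z) = (210, 82).
After β⁻: (210, 83).
After β⁻: (210, 84).
After α: (206, 82).
Z = 82 is lead.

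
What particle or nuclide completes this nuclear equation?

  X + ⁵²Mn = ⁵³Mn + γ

Conserve mass number: A + 52 = 53 + 0, so A = 1.
Conserve atomic number: Z + 25 = 25 + 0, so Z = 0.
A = 1 and Z = 0 is ¹n — a neutron.

neutron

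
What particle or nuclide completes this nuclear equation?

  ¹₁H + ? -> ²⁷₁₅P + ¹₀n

Si-27

Conserve mass number: 1 + A = 27 + 1, so A = 27.
Conserve atomic number: 1 + Z = 15 + 0, so Z = 14.
Z = 14 is silicon, so the species is ²⁷₁₄Si.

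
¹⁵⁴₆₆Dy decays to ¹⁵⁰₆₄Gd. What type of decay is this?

alpha decay

ΔA = 150 − 154 = -4; ΔZ = 64 − 66 = -2.
A drops by 4 and Z drops by 2 — the signature of alpha emission.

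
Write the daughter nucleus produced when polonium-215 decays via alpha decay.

Pb-211

Alpha decay: mass number changes by -4, atomic number by -2.
A: 215 − 4 = 211; Z: 84 − 2 = 82.
Z = 82 is lead, so the daughter is lead-211.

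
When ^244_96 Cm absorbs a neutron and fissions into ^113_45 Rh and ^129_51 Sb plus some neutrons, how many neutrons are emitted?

Conserve mass number: 245 = 113 + 129 + k, so k = 245 − 242 = 3.
Check atomic number: 96 = 45 + 51 + 0 = 96. ✓

3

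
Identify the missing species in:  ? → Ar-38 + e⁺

Conserve mass number: A = 38 + 0, so A = 38.
Conserve atomic number: Z = 18 + 1, so Z = 19.
Z = 19 is potassium, so the species is K-38.

K-38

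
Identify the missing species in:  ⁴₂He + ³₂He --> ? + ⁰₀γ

Conserve mass number: 4 + 3 = A + 0, so A = 7.
Conserve atomic number: 2 + 2 = Z + 0, so Z = 4.
Z = 4 is beryllium, so the species is ⁷₄Be.

Be-7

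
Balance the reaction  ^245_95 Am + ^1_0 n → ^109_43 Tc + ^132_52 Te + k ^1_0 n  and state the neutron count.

5

Conserve mass number: 246 = 109 + 132 + k, so k = 246 − 241 = 5.
Check atomic number: 95 = 43 + 52 + 0 = 95. ✓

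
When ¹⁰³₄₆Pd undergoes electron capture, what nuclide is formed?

Electron capture: mass number changes by +0, atomic number by -1.
A: 103 = 103; Z: 46 − 1 = 45.
Z = 45 is rhodium, so the daughter is ¹⁰³₄₅Rh.

Rh-103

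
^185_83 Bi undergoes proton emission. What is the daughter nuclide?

Pb-184

Proton emission: mass number changes by -1, atomic number by -1.
A: 185 − 1 = 184; Z: 83 − 1 = 82.
Z = 82 is lead, so the daughter is ^184_82 Pb.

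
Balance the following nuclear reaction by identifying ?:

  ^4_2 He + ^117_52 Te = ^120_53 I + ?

proton

Conserve mass number: 4 + 117 = 120 + A, so A = 1.
Conserve atomic number: 2 + 52 = 53 + Z, so Z = 1.
A = 1 and Z = 1 is ^1_1 H — a proton.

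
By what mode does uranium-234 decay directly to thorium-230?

alpha decay

ΔA = 230 − 234 = -4; ΔZ = 90 − 92 = -2.
A drops by 4 and Z drops by 2 — the signature of alpha emission.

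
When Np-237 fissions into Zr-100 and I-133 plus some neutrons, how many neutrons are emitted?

Conserve mass number: 237 = 100 + 133 + k, so k = 237 − 233 = 4.
Check atomic number: 93 = 40 + 53 + 0 = 93. ✓

4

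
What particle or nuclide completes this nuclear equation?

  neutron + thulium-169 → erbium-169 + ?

proton

Conserve mass number: 1 + 169 = 169 + A, so A = 1.
Conserve atomic number: 0 + 69 = 68 + Z, so Z = 1.
A = 1 and Z = 1 is hydrogen-1 — a proton.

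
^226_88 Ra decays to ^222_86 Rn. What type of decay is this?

alpha decay

ΔA = 222 − 226 = -4; ΔZ = 86 − 88 = -2.
A drops by 4 and Z drops by 2 — the signature of alpha emission.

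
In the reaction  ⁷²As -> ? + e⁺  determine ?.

Conserve mass number: 72 = A + 0, so A = 72.
Conserve atomic number: 33 = Z + 1, so Z = 32.
Z = 32 is germanium, so the species is ⁷²Ge.

Ge-72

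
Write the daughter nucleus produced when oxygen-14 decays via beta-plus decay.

Beta-plus decay: mass number changes by +0, atomic number by -1.
A: 14 = 14; Z: 8 − 1 = 7.
Z = 7 is nitrogen, so the daughter is nitrogen-14.

N-14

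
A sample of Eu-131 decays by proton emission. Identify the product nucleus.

Proton emission: mass number changes by -1, atomic number by -1.
A: 131 − 1 = 130; Z: 63 − 1 = 62.
Z = 62 is samarium, so the daughter is Sm-130.

Sm-130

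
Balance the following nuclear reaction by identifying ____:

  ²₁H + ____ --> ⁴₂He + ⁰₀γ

deuteron

Conserve mass number: 2 + A = 4 + 0, so A = 2.
Conserve atomic number: 1 + Z = 2 + 0, so Z = 1.
A = 2 and Z = 1 is ²₁H — a deuteron.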